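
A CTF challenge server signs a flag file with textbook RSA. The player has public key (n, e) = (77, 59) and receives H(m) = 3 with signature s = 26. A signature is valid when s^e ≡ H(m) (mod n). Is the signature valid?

Squares mod 77: s^1≡26, s^2≡60, s^4≡58, s^8≡53, s^16≡37, s^32≡60
59 = 32 + 16 + 8 + 2 + 1, so s^59 ≡ 60·37·53·60·26 ≡ 3 (mod 77)
Since 3 equals the digest 3, verification succeeds.

valid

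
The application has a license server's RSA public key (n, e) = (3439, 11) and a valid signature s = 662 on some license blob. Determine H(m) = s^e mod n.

1586

s^11 mod 3439 = 1586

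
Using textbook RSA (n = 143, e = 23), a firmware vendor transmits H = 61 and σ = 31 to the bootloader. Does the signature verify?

does not verify

σ^2 ≡ 31^2 = 961 ≡ 103
σ^4 ≡ 103^2 = 10609 ≡ 27
σ^8 ≡ 27^2 = 729 ≡ 14
σ^16 ≡ 14^2 = 196 ≡ 53
23 = 16 + 4 + 2 + 1, so σ^23 ≡ 53·27·103·31 ≡ 47 (mod 143)
σ^23 mod 143 = 47, but H = 61.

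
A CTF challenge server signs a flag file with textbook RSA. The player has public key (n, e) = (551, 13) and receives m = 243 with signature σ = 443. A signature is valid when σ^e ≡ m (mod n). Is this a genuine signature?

forged

σ^2 ≡ 443^2 = 196249 ≡ 93
σ^4 ≡ 93^2 = 8649 ≡ 384
σ^8 ≡ 384^2 = 147456 ≡ 339
13 = 8 + 4 + 1, so σ^13 ≡ 339·384·443 ≡ 308 (mod 551)
σ^13 mod 551 = 308, but m = 243.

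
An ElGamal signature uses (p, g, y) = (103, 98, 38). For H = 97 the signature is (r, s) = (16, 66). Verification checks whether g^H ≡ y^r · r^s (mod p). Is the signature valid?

Left side g^H mod p:
98^2 = 9604 ≡ 25
98^4 ≡ 25^2 = 625 ≡ 7
98^8 ≡ 7^2 = 49
98^16 ≡ 49^2 = 2401 ≡ 32
98^32 ≡ 32^2 = 1024 ≡ 97
98^64 ≡ 97^2 = 9409 ≡ 36
97 = 64 + 32 + 1, so 98^97 ≡ 36·97·98 ≡ 50 (mod 103)
Right side y^r · r^s mod p:
38^2 = 1444 ≡ 2
38^4 ≡ 2^2 = 4
38^8 ≡ 4^2 = 16
38^16 ≡ 16^2 = 256 ≡ 50
16^2 = 256 ≡ 50
16^4 ≡ 50^2 = 2500 ≡ 28
16^8 ≡ 28^2 = 784 ≡ 63
16^16 ≡ 63^2 = 3969 ≡ 55
16^32 ≡ 55^2 = 3025 ≡ 38
16^64 ≡ 38^2 = 1444 ≡ 2
66 = 64 + 2, so 16^66 ≡ 2·50 ≡ 100 (mod 103)
50·100 = 5000 ≡ 56 (mod 103)
50 ≠ 56, so verification fails.

invalid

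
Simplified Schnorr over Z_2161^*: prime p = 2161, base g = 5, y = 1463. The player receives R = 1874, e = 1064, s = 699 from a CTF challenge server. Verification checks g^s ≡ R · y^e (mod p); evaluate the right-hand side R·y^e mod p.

Squares mod 2161: 1463^1≡1463, 1463^2≡979, 1463^4≡1118, 1463^8≡866, 1463^16≡89, 1463^32≡1438, 1463^64≡1928, 1463^128≡264, 1463^256≡544, 1463^512≡2040, 1463^1024≡1675
1064 = 1024 + 32 + 8, so 1463^1064 ≡ 1675·1438·866 ≡ 777 (mod 2161)
R · y^e ≡ 1874·777 = 1456098 ≡ 1745 (mod 2161)

1745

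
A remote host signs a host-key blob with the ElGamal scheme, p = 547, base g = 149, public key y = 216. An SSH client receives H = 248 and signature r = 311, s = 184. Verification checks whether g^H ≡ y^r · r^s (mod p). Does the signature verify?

verifies

Left side g^H mod p:
149^2 = 22201 ≡ 321
149^4 ≡ 321^2 = 103041 ≡ 205
149^8 ≡ 205^2 = 42025 ≡ 453
149^16 ≡ 453^2 = 205209 ≡ 84
149^32 ≡ 84^2 = 7056 ≡ 492
149^64 ≡ 492^2 = 242064 ≡ 290
149^128 ≡ 290^2 = 84100 ≡ 409
248 = 128 + 64 + 32 + 16 + 8, so 149^248 ≡ 409·290·492·84·453 ≡ 100 (mod 547)
Right side y^r · r^s mod p:
216^2 = 46656 ≡ 161
216^4 ≡ 161^2 = 25921 ≡ 212
216^8 ≡ 212^2 = 44944 ≡ 90
216^16 ≡ 90^2 = 8100 ≡ 442
216^32 ≡ 442^2 = 195364 ≡ 85
216^64 ≡ 85^2 = 7225 ≡ 114
216^128 ≡ 114^2 = 12996 ≡ 415
216^256 ≡ 415^2 = 172225 ≡ 467
311 = 256 + 32 + 16 + 4 + 2 + 1, so 216^311 ≡ 467·85·442·212·161·216 ≡ 479 (mod 547)
311^2 = 96721 ≡ 449
311^4 ≡ 449^2 = 201601 ≡ 305
311^8 ≡ 305^2 = 93025 ≡ 35
311^16 ≡ 35^2 = 1225 ≡ 131
311^32 ≡ 131^2 = 17161 ≡ 204
311^64 ≡ 204^2 = 41616 ≡ 44
311^128 ≡ 44^2 = 1936 ≡ 295
184 = 128 + 32 + 16 + 8, so 311^184 ≡ 295·204·131·35 ≡ 449 (mod 547)
479·449 = 215071 ≡ 100 (mod 547)
100 ≡ 100 (mod 547), so the signature is genuine.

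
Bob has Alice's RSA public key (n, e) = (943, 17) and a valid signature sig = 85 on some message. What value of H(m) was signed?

sig^2 ≡ 85^2 = 7225 ≡ 624
sig^4 ≡ 624^2 = 389376 ≡ 860
sig^8 ≡ 860^2 = 739600 ≡ 288
sig^16 ≡ 288^2 = 82944 ≡ 903
17 = 16 + 1, so sig^17 ≡ 903·85 ≡ 372 (mod 943)

372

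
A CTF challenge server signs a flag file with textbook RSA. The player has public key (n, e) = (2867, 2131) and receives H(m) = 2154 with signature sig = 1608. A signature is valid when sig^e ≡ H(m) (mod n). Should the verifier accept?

sig^2 ≡ 1608^2 = 2585664 ≡ 2497
sig^4 ≡ 2497^2 = 6235009 ≡ 2151
sig^8 ≡ 2151^2 = 4626801 ≡ 2330
sig^16 ≡ 2330^2 = 5428900 ≡ 1669
sig^32 ≡ 1669^2 = 2785561 ≡ 1704
sig^64 ≡ 1704^2 = 2903616 ≡ 2212
sig^128 ≡ 2212^2 = 4892944 ≡ 1842
sig^256 ≡ 1842^2 = 3392964 ≡ 1303
sig^512 ≡ 1303^2 = 1697809 ≡ 545
sig^1024 ≡ 545^2 = 297025 ≡ 1724
sig^2048 ≡ 1724^2 = 2972176 ≡ 1964
2131 = 2048 + 64 + 16 + 2 + 1, so sig^2131 ≡ 1964·2212·1669·2497·1608 ≡ 510 (mod 2867)
510 ≠ 2154, so verification fails.

reject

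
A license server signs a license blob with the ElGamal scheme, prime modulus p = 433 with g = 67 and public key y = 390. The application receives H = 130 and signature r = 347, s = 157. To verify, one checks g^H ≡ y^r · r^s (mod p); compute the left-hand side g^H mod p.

35

67^2 = 4489 ≡ 159
67^4 ≡ 159^2 = 25281 ≡ 167
67^8 ≡ 167^2 = 27889 ≡ 177
67^16 ≡ 177^2 = 31329 ≡ 153
67^32 ≡ 153^2 = 23409 ≡ 27
67^64 ≡ 27^2 = 729 ≡ 296
67^128 ≡ 296^2 = 87616 ≡ 150
130 = 128 + 2, so 67^130 ≡ 150·159 ≡ 35 (mod 433)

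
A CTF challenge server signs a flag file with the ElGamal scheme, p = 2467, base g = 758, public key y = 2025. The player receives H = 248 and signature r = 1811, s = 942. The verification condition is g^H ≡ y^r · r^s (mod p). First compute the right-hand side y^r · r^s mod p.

2025^2 = 4100625 ≡ 471
2025^4 ≡ 471^2 = 221841 ≡ 2278
2025^8 ≡ 2278^2 = 5189284 ≡ 1183
2025^16 ≡ 1183^2 = 1399489 ≡ 700
2025^32 ≡ 700^2 = 490000 ≡ 1534
2025^64 ≡ 1534^2 = 2353156 ≡ 2105
2025^128 ≡ 2105^2 = 4431025 ≡ 293
2025^256 ≡ 293^2 = 85849 ≡ 1971
2025^512 ≡ 1971^2 = 3884841 ≡ 1783
2025^1024 ≡ 1783^2 = 3179089 ≡ 1593
1811 = 1024 + 512 + 256 + 16 + 2 + 1, so 2025^1811 ≡ 1593·1783·1971·700·471·2025 ≡ 877 (mod 2467)
1811^2 = 3279721 ≡ 1078
1811^4 ≡ 1078^2 = 1162084 ≡ 127
1811^8 ≡ 127^2 = 16129 ≡ 1327
1811^16 ≡ 1327^2 = 1760929 ≡ 1958
1811^32 ≡ 1958^2 = 3833764 ≡ 46
1811^64 ≡ 46^2 = 2116
1811^128 ≡ 2116^2 = 4477456 ≡ 2318
1811^256 ≡ 2318^2 = 5373124 ≡ 2465
1811^512 ≡ 2465^2 = 6076225 ≡ 4
942 = 512 + 256 + 128 + 32 + 8 + 4 + 2, so 1811^942 ≡ 4·2465·2318·46·1327·127·1078 ≡ 359 (mod 2467)
y^r · r^s ≡ 877·359 = 314843 ≡ 1534 (mod 2467)

1534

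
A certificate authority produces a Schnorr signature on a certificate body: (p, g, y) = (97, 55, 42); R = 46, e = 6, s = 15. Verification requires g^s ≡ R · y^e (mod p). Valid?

g^s mod p:
55^2 = 3025 ≡ 18
55^4 ≡ 18^2 = 324 ≡ 33
55^8 ≡ 33^2 = 1089 ≡ 22
15 = 8 + 4 + 2 + 1, so 55^15 ≡ 22·33·18·55 ≡ 67 (mod 97)
R · y^e mod p:
42^2 = 1764 ≡ 18
42^4 ≡ 18^2 = 324 ≡ 33
6 = 4 + 2, so 42^6 ≡ 33·18 ≡ 12 (mod 97)
46·12 = 552 ≡ 67 (mod 97)
67 ≡ 67 (mod 97); signature holds.

yes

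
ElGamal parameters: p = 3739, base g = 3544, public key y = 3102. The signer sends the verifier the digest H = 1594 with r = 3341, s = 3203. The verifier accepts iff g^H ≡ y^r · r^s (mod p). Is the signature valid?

Left side g^H mod p:
3544^2 = 12559936 ≡ 635
3544^4 ≡ 635^2 = 403225 ≡ 3152
3544^8 ≡ 3152^2 = 9935104 ≡ 581
3544^16 ≡ 581^2 = 337561 ≡ 1051
3544^32 ≡ 1051^2 = 1104601 ≡ 1596
3544^64 ≡ 1596^2 = 2547216 ≡ 957
3544^128 ≡ 957^2 = 915849 ≡ 3533
3544^256 ≡ 3533^2 = 12482089 ≡ 1307
3544^512 ≡ 1307^2 = 1708249 ≡ 3265
3544^1024 ≡ 3265^2 = 10660225 ≡ 336
1594 = 1024 + 512 + 32 + 16 + 8 + 2, so 3544^1594 ≡ 336·3265·1596·1051·581·635 ≡ 399 (mod 3739)
Right side y^r · r^s mod p:
3102^2 = 9622404 ≡ 1957
3102^4 ≡ 1957^2 = 3829849 ≡ 1113
3102^8 ≡ 1113^2 = 1238769 ≡ 1160
3102^16 ≡ 1160^2 = 1345600 ≡ 3299
3102^32 ≡ 3299^2 = 10883401 ≡ 2911
3102^64 ≡ 2911^2 = 8473921 ≡ 1347
3102^128 ≡ 1347^2 = 1814409 ≡ 994
3102^256 ≡ 994^2 = 988036 ≡ 940
3102^512 ≡ 940^2 = 883600 ≡ 1196
3102^1024 ≡ 1196^2 = 1430416 ≡ 2118
3102^2048 ≡ 2118^2 = 4485924 ≡ 2863
3341 = 2048 + 1024 + 256 + 8 + 4 + 1, so 3102^3341 ≡ 2863·2118·940·1160·1113·3102 ≡ 2680 (mod 3739)
3341^2 = 11162281 ≡ 1366
3341^4 ≡ 1366^2 = 1865956 ≡ 195
3341^8 ≡ 195^2 = 38025 ≡ 635
3341^16 ≡ 635^2 = 403225 ≡ 3152
3341^32 ≡ 3152^2 = 9935104 ≡ 581
3341^64 ≡ 581^2 = 337561 ≡ 1051
3341^128 ≡ 1051^2 = 1104601 ≡ 1596
3341^256 ≡ 1596^2 = 2547216 ≡ 957
3341^512 ≡ 957^2 = 915849 ≡ 3533
3341^1024 ≡ 3533^2 = 12482089 ≡ 1307
3341^2048 ≡ 1307^2 = 1708249 ≡ 3265
3203 = 2048 + 1024 + 128 + 2 + 1, so 3341^3203 ≡ 3265·1307·1596·1366·3341 ≡ 2715 (mod 3739)
2680·2715 = 7276200 ≡ 106 (mod 3739)
399 ≠ 106, so verification fails.

invalid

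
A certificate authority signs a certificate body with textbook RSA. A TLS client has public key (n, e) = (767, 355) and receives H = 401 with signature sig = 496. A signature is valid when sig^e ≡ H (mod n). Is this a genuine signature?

genuine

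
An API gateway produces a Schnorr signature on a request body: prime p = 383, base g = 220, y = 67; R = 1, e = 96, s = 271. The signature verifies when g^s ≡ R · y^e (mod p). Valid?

g^s mod p:
Squares mod 383: 220^1≡220, 220^2≡142, 220^4≡248, 220^8≡224, 220^16≡3, 220^32≡9, 220^64≡81, 220^128≡50, 220^256≡202
271 = 256 + 8 + 4 + 2 + 1, so 220^271 ≡ 202·224·248·142·220 ≡ 243 (mod 383)
R · y^e mod p:
Squares mod 383: 67^1≡67, 67^2≡276, 67^4≡342, 67^8≡149, 67^16≡370, 67^32≡169, 67^64≡219
96 = 64 + 32, so 67^96 ≡ 219·169 ≡ 243 (mod 383)
1·243 = 243 ≡ 243 (mod 383)
243 ≡ 243 (mod 383); signature holds.

yes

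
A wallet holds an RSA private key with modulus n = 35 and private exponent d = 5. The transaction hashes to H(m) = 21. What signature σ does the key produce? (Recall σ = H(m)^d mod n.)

(H(m))^2 ≡ 21^2 = 441 ≡ 21
(H(m))^4 ≡ 21^2 = 441 ≡ 21
5 = 4 + 1, so (H(m))^5 ≡ 21·21 ≡ 21 (mod 35)

21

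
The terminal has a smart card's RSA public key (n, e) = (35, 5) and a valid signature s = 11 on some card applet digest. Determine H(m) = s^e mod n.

16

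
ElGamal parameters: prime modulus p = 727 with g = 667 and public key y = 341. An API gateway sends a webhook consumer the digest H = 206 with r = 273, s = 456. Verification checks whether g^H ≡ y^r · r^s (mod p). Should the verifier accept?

reject

Left side g^H mod p:
667^206 mod 727 = 334
Right side y^r · r^s mod p:
341^273 mod 727 = 142
273^456 mod 727 = 202
142·202 = 28684 ≡ 331 (mod 727)
334 ≠ 331, so verification fails.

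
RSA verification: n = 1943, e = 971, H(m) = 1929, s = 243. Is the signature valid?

valid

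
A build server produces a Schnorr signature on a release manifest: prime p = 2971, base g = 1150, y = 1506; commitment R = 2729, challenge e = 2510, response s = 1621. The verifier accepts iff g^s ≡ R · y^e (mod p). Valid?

g^s mod p:
1150^2 = 1322500 ≡ 405
1150^4 ≡ 405^2 = 164025 ≡ 620
1150^8 ≡ 620^2 = 384400 ≡ 1141
1150^16 ≡ 1141^2 = 1301881 ≡ 583
1150^32 ≡ 583^2 = 339889 ≡ 1195
1150^64 ≡ 1195^2 = 1428025 ≡ 1945
1150^128 ≡ 1945^2 = 3783025 ≡ 942
1150^256 ≡ 942^2 = 887364 ≡ 2006
1150^512 ≡ 2006^2 = 4024036 ≡ 1302
1150^1024 ≡ 1302^2 = 1695204 ≡ 1734
1621 = 1024 + 512 + 64 + 16 + 4 + 1, so 1150^1621 ≡ 1734·1302·1945·583·620·1150 ≡ 2291 (mod 2971)
R · y^e mod p:
1506^2 = 2268036 ≡ 1163
1506^4 ≡ 1163^2 = 1352569 ≡ 764
1506^8 ≡ 764^2 = 583696 ≡ 1380
1506^16 ≡ 1380^2 = 1904400 ≡ 2960
1506^32 ≡ 2960^2 = 8761600 ≡ 121
1506^64 ≡ 121^2 = 14641 ≡ 2757
1506^128 ≡ 2757^2 = 7601049 ≡ 1231
1506^256 ≡ 1231^2 = 1515361 ≡ 151
1506^512 ≡ 151^2 = 22801 ≡ 2004
1506^1024 ≡ 2004^2 = 4016016 ≡ 2195
1506^2048 ≡ 2195^2 = 4818025 ≡ 2034
2510 = 2048 + 256 + 128 + 64 + 8 + 4 + 2, so 1506^2510 ≡ 2034·151·1231·2757·1380·764·1163 ≡ 1918 (mod 2971)
2729·1918 = 5234222 ≡ 2291 (mod 2971)
2291 ≡ 2291 (mod 2971); signature holds.

yes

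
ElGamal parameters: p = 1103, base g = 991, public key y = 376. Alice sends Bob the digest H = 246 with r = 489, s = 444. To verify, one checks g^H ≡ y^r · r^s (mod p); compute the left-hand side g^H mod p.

991^246 mod 1103 = 315

315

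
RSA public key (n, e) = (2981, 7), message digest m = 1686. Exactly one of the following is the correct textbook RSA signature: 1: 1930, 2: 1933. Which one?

Candidate 1: 1930^2 = 3724900 ≡ 1631; 1930^4 ≡ 1631^2 = 2660161 ≡ 1109; 7 = 4 + 2 + 1, so 1930^7 ≡ 1109·1631·1930 ≡ 1686 (mod 2981)
  → matches m = 1686
Candidate 2: 1933^2 = 3736489 ≡ 1296; 1933^4 ≡ 1296^2 = 1679616 ≡ 1313; 7 = 4 + 2 + 1, so 1933^7 ≡ 1313·1296·1933 ≡ 2488 (mod 2981)

1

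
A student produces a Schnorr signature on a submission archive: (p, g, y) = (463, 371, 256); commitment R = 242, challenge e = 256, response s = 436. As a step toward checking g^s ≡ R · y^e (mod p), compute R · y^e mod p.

Squares mod 463: 256^1≡256, 256^2≡253, 256^4≡115, 256^8≡261, 256^16≡60, 256^32≡359, 256^64≡167, 256^128≡109, 256^256≡306
256^256 ≡ 306 (mod 463)
R · y^e ≡ 242·306 = 74052 ≡ 435 (mod 463)

435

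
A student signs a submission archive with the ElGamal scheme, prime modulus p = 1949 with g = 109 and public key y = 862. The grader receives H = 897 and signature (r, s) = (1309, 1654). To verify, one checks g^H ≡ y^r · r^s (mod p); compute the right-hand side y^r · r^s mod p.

862^1309 mod 1949 = 556
1309^1654 mod 1949 = 1582
y^r · r^s ≡ 556·1582 = 879592 ≡ 593 (mod 1949)

593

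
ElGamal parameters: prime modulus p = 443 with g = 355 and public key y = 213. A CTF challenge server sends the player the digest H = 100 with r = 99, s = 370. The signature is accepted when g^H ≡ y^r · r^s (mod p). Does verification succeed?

Left side g^H mod p:
355^100 mod 443 = 424
Right side y^r · r^s mod p:
213^99 mod 443 = 166
99^370 mod 443 = 164
166·164 = 27224 ≡ 201 (mod 443)
424 ≠ 201, so verification fails.

fails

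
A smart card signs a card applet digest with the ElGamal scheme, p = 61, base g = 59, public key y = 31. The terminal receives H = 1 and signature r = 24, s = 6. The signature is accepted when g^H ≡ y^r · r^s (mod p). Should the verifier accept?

reject

Left side g^H mod p:
59^1 mod 61 = 59
Right side y^r · r^s mod p:
31^24 mod 61 = 58
24^6 mod 61 = 41
58·41 = 2378 ≡ 60 (mod 61)
59 ≠ 60, so verification fails.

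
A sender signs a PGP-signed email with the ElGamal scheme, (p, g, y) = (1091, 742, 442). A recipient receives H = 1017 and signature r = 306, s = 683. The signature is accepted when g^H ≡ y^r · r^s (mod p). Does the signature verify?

verifies

Left side g^H mod p:
Squares mod 1091: 742^1≡742, 742^2≡700, 742^4≡141, 742^8≡243, 742^16≡135, 742^32≡769, 742^64≡39, 742^128≡430, 742^256≡521, 742^512≡873
1017 = 512 + 256 + 128 + 64 + 32 + 16 + 8 + 1, so 742^1017 ≡ 873·521·430·39·769·135·243·742 ≡ 420 (mod 1091)
Right side y^r · r^s mod p:
Squares mod 1091: 442^1≡442, 442^2≡75, 442^4≡170, 442^8≡534, 442^16≡405, 442^32≡375, 442^64≡977, 442^128≡995, 442^256≡488
306 = 256 + 32 + 16 + 2, so 442^306 ≡ 488·375·405·75 ≡ 729 (mod 1091)
Squares mod 1091: 306^1≡306, 306^2≡901, 306^4≡97, 306^8≡681, 306^16≡86, 306^32≡850, 306^64≡258, 306^128≡13, 306^256≡169, 306^512≡195
683 = 512 + 128 + 32 + 8 + 2 + 1, so 306^683 ≡ 195·13·850·681·901·306 ≡ 252 (mod 1091)
729·252 = 183708 ≡ 420 (mod 1091)
420 ≡ 420 (mod 1091), so the signature is genuine.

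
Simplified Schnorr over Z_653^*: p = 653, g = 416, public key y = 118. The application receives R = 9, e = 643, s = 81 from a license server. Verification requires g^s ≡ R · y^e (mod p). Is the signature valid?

invalid

g^s mod p:
416^2 = 173056 ≡ 11
416^4 ≡ 11^2 = 121
416^8 ≡ 121^2 = 14641 ≡ 275
416^16 ≡ 275^2 = 75625 ≡ 530
416^32 ≡ 530^2 = 280900 ≡ 110
416^64 ≡ 110^2 = 12100 ≡ 346
81 = 64 + 16 + 1, so 416^81 ≡ 346·530·416 ≡ 8 (mod 653)
R · y^e mod p:
118^2 = 13924 ≡ 211
118^4 ≡ 211^2 = 44521 ≡ 117
118^8 ≡ 117^2 = 13689 ≡ 629
118^16 ≡ 629^2 = 395641 ≡ 576
118^32 ≡ 576^2 = 331776 ≡ 52
118^64 ≡ 52^2 = 2704 ≡ 92
118^128 ≡ 92^2 = 8464 ≡ 628
118^256 ≡ 628^2 = 394384 ≡ 625
118^512 ≡ 625^2 = 390625 ≡ 131
643 = 512 + 128 + 2 + 1, so 118^643 ≡ 131·628·211·118 ≡ 466 (mod 653)
9·466 = 4194 ≡ 276 (mod 653)
8 ≠ 276; the check fails.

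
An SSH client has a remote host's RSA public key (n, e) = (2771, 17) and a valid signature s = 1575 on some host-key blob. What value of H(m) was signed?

Squares mod 2771: s^1≡1575, s^2≡580, s^4≡1109, s^8≡2328, s^16≡2279
17 = 16 + 1, so s^17 ≡ 2279·1575 ≡ 980 (mod 2771)

980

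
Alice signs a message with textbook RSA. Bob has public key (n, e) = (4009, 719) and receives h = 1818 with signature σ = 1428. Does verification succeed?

passes

Squares mod 4009: σ^1≡1428, σ^2≡2612, σ^4≡3235, σ^8≡1735, σ^16≡3475, σ^32≡517, σ^64≡2695, σ^128≡2726, σ^256≡2399, σ^512≡2286
719 = 512 + 128 + 64 + 8 + 4 + 2 + 1, so σ^719 ≡ 2286·2726·2695·1735·3235·2612·1428 ≡ 1818 (mod 4009)
1818 = h, so the signature checks out.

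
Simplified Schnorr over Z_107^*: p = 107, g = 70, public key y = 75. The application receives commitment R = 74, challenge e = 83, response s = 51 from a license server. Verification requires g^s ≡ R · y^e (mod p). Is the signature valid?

g^s mod p:
Squares mod 107: 70^1≡70, 70^2≡85, 70^4≡56, 70^8≡33, 70^16≡19, 70^32≡40
51 = 32 + 16 + 2 + 1, so 70^51 ≡ 40·19·85·70 ≡ 73 (mod 107)
R · y^e mod p:
Squares mod 107: 75^1≡75, 75^2≡61, 75^4≡83, 75^8≡41, 75^16≡76, 75^32≡105, 75^64≡4
83 = 64 + 16 + 2 + 1, so 75^83 ≡ 4·76·61·75 ≡ 14 (mod 107)
74·14 = 1036 ≡ 73 (mod 107)
73 ≡ 73 (mod 107); signature holds.

valid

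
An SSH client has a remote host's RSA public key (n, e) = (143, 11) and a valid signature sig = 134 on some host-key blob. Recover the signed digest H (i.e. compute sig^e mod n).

sig^2 ≡ 134^2 = 17956 ≡ 81
sig^4 ≡ 81^2 = 6561 ≡ 126
sig^8 ≡ 126^2 = 15876 ≡ 3
11 = 8 + 2 + 1, so sig^11 ≡ 3·81·134 ≡ 101 (mod 143)

101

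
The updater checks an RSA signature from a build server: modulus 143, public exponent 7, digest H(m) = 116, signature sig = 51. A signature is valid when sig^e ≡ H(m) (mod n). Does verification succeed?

passes

Squares mod 143: sig^1≡51, sig^2≡27, sig^4≡14
7 = 4 + 2 + 1, so sig^7 ≡ 14·27·51 ≡ 116 (mod 143)
sig^7 mod 143 = 116 matches H(m).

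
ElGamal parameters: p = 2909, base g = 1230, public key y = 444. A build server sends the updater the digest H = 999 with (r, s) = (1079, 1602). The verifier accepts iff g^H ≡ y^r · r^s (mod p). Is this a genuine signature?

forged

Left side g^H mod p:
1230^2 = 1512900 ≡ 220
1230^4 ≡ 220^2 = 48400 ≡ 1856
1230^8 ≡ 1856^2 = 3444736 ≡ 480
1230^16 ≡ 480^2 = 230400 ≡ 589
1230^32 ≡ 589^2 = 346921 ≡ 750
1230^64 ≡ 750^2 = 562500 ≡ 1063
1230^128 ≡ 1063^2 = 1129969 ≡ 1277
1230^256 ≡ 1277^2 = 1630729 ≡ 1689
1230^512 ≡ 1689^2 = 2852721 ≡ 1901
999 = 512 + 256 + 128 + 64 + 32 + 4 + 2 + 1, so 1230^999 ≡ 1901·1689·1277·1063·750·1856·220·1230 ≡ 57 (mod 2909)
Right side y^r · r^s mod p:
444^2 = 197136 ≡ 2233
444^4 ≡ 2233^2 = 4986289 ≡ 263
444^8 ≡ 263^2 = 69169 ≡ 2262
444^16 ≡ 2262^2 = 5116644 ≡ 2622
444^32 ≡ 2622^2 = 6874884 ≡ 917
444^64 ≡ 917^2 = 840889 ≡ 188
444^128 ≡ 188^2 = 35344 ≡ 436
444^256 ≡ 436^2 = 190096 ≡ 1011
444^512 ≡ 1011^2 = 1022121 ≡ 1062
444^1024 ≡ 1062^2 = 1127844 ≡ 2061
1079 = 1024 + 32 + 16 + 4 + 2 + 1, so 444^1079 ≡ 2061·917·2622·263·2233·444 ≡ 379 (mod 2909)
1079^2 = 1164241 ≡ 641
1079^4 ≡ 641^2 = 410881 ≡ 712
1079^8 ≡ 712^2 = 506944 ≡ 778
1079^16 ≡ 778^2 = 605284 ≡ 212
1079^32 ≡ 212^2 = 44944 ≡ 1309
1079^64 ≡ 1309^2 = 1713481 ≡ 80
1079^128 ≡ 80^2 = 6400 ≡ 582
1079^256 ≡ 582^2 = 338724 ≡ 1280
1079^512 ≡ 1280^2 = 1638400 ≡ 633
1079^1024 ≡ 633^2 = 400689 ≡ 2156
1602 = 1024 + 512 + 64 + 2, so 1079^1602 ≡ 2156·633·80·641 ≡ 517 (mod 2909)
379·517 = 195943 ≡ 1040 (mod 2909)
57 ≠ 1040, so verification fails.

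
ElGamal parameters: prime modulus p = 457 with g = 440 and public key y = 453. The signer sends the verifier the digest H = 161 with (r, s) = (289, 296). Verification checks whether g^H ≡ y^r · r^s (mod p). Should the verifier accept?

reject

Left side g^H mod p:
440^161 mod 457 = 407
Right side y^r · r^s mod p:
453^289 mod 457 = 256
289^296 mod 457 = 114
256·114 = 29184 ≡ 393 (mod 457)
407 ≠ 393, so verification fails.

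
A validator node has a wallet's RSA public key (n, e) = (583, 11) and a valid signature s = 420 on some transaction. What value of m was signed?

222

s^2 ≡ 420^2 = 176400 ≡ 334
s^4 ≡ 334^2 = 111556 ≡ 203
s^8 ≡ 203^2 = 41209 ≡ 399
11 = 8 + 2 + 1, so s^11 ≡ 399·334·420 ≡ 222 (mod 583)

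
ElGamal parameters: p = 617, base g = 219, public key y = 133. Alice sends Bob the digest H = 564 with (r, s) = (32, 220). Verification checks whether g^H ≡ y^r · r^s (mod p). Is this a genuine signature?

genuine

Left side g^H mod p:
Squares mod 617: 219^1≡219, 219^2≡452, 219^4≡77, 219^8≡376, 219^16≡83, 219^32≡102, 219^64≡532, 219^128≡438, 219^256≡574, 219^512≡615
564 = 512 + 32 + 16 + 4, so 219^564 ≡ 615·102·83·77 ≡ 574 (mod 617)
Right side y^r · r^s mod p:
Squares mod 617: 133^1≡133, 133^2≡413, 133^4≡277, 133^8≡221, 133^16≡98, 133^32≡349
133^32 ≡ 349 (mod 617)
Squares mod 617: 32^1≡32, 32^2≡407, 32^4≡293, 32^8≡86, 32^16≡609, 32^32≡64, 32^64≡394, 32^128≡369
220 = 128 + 64 + 16 + 8 + 4, so 32^220 ≡ 369·394·609·86·293 ≡ 555 (mod 617)
349·555 = 193695 ≡ 574 (mod 617)
574 ≡ 574 (mod 617), so the signature is genuine.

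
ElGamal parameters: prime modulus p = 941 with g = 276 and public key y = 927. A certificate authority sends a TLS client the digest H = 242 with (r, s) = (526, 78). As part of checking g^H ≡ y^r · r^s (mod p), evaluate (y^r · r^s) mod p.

548

Squares mod 941: 927^1≡927, 927^2≡196, 927^4≡776, 927^8≡877, 927^16≡332, 927^32≡127, 927^64≡132, 927^128≡486, 927^256≡5, 927^512≡25
526 = 512 + 8 + 4 + 2, so 927^526 ≡ 25·877·776·196 ≡ 292 (mod 941)
Squares mod 941: 526^1≡526, 526^2≡22, 526^4≡484, 526^8≡888, 526^16≡927, 526^32≡196, 526^64≡776
78 = 64 + 8 + 4 + 2, so 526^78 ≡ 776·888·484·22 ≡ 105 (mod 941)
y^r · r^s ≡ 292·105 = 30660 ≡ 548 (mod 941)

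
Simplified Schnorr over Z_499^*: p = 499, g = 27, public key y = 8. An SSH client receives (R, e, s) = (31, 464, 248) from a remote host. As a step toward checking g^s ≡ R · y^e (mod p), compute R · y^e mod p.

Squares mod 499: 8^1≡8, 8^2≡64, 8^4≡104, 8^8≡337, 8^16≡296, 8^32≡291, 8^64≡350, 8^128≡245, 8^256≡145
464 = 256 + 128 + 64 + 16, so 8^464 ≡ 145·245·350·296 ≡ 31 (mod 499)
R · y^e ≡ 31·31 = 961 ≡ 462 (mod 499)

462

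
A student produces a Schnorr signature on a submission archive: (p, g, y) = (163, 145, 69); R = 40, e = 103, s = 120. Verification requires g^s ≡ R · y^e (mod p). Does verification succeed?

g^s mod p:
145^2 = 21025 ≡ 161
145^4 ≡ 161^2 = 25921 ≡ 4
145^8 ≡ 4^2 = 16
145^16 ≡ 16^2 = 256 ≡ 93
145^32 ≡ 93^2 = 8649 ≡ 10
145^64 ≡ 10^2 = 100
120 = 64 + 32 + 16 + 8, so 145^120 ≡ 100·10·93·16 ≡ 136 (mod 163)
R · y^e mod p:
69^2 = 4761 ≡ 34
69^4 ≡ 34^2 = 1156 ≡ 15
69^8 ≡ 15^2 = 225 ≡ 62
69^16 ≡ 62^2 = 3844 ≡ 95
69^32 ≡ 95^2 = 9025 ≡ 60
69^64 ≡ 60^2 = 3600 ≡ 14
103 = 64 + 32 + 4 + 2 + 1, so 69^103 ≡ 14·60·15·34·69 ≡ 39 (mod 163)
40·39 = 1560 ≡ 93 (mod 163)
136 ≠ 93; the check fails.

fails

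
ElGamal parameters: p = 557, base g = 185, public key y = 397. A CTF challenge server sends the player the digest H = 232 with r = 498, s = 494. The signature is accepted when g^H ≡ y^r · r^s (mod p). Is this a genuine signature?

genuine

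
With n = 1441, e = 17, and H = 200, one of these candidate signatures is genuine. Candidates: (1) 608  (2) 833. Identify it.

Candidate 1: 608^2 = 369664 ≡ 768; 608^4 ≡ 768^2 = 589824 ≡ 455; 608^8 ≡ 455^2 = 207025 ≡ 962; 608^16 ≡ 962^2 = 925444 ≡ 322; 17 = 16 + 1, so 608^17 ≡ 322·608 ≡ 1241 (mod 1441)
Candidate 2: 833^2 = 693889 ≡ 768; 833^4 ≡ 768^2 = 589824 ≡ 455; 833^8 ≡ 455^2 = 207025 ≡ 962; 833^16 ≡ 962^2 = 925444 ≡ 322; 17 = 16 + 1, so 833^17 ≡ 322·833 ≡ 200 (mod 1441)
  → matches H = 200

2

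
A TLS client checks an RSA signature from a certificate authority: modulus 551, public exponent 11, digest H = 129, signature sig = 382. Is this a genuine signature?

Squares mod 551: sig^1≡382, sig^2≡460, sig^4≡16, sig^8≡256
11 = 8 + 2 + 1, so sig^11 ≡ 256·460·382 ≡ 129 (mod 551)
129 = H, so the signature checks out.

genuine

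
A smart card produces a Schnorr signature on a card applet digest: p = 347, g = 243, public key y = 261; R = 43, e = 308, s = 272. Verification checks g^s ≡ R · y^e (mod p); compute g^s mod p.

243^2 = 59049 ≡ 59
243^4 ≡ 59^2 = 3481 ≡ 11
243^8 ≡ 11^2 = 121
243^16 ≡ 121^2 = 14641 ≡ 67
243^32 ≡ 67^2 = 4489 ≡ 325
243^64 ≡ 325^2 = 105625 ≡ 137
243^128 ≡ 137^2 = 18769 ≡ 31
243^256 ≡ 31^2 = 961 ≡ 267
272 = 256 + 16, so 243^272 ≡ 267·67 ≡ 192 (mod 347)

192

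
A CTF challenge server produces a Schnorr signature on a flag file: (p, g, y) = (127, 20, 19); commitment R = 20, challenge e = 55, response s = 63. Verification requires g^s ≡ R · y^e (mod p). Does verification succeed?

passes

g^s mod p:
20^2 = 400 ≡ 19
20^4 ≡ 19^2 = 361 ≡ 107
20^8 ≡ 107^2 = 11449 ≡ 19
20^16 ≡ 19^2 = 361 ≡ 107
20^32 ≡ 107^2 = 11449 ≡ 19
63 = 32 + 16 + 8 + 4 + 2 + 1, so 20^63 ≡ 19·107·19·107·19·20 ≡ 126 (mod 127)
R · y^e mod p:
19^2 = 361 ≡ 107
19^4 ≡ 107^2 = 11449 ≡ 19
19^8 ≡ 19^2 = 361 ≡ 107
19^16 ≡ 107^2 = 11449 ≡ 19
19^32 ≡ 19^2 = 361 ≡ 107
55 = 32 + 16 + 4 + 2 + 1, so 19^55 ≡ 107·19·19·107·19 ≡ 19 (mod 127)
20·19 = 380 ≡ 126 (mod 127)
126 ≡ 126 (mod 127); signature holds.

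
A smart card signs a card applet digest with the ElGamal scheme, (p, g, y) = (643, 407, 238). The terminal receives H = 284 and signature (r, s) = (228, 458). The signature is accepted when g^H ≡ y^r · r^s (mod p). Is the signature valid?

Left side g^H mod p:
407^2 = 165649 ≡ 398
407^4 ≡ 398^2 = 158404 ≡ 226
407^8 ≡ 226^2 = 51076 ≡ 279
407^16 ≡ 279^2 = 77841 ≡ 38
407^32 ≡ 38^2 = 1444 ≡ 158
407^64 ≡ 158^2 = 24964 ≡ 530
407^128 ≡ 530^2 = 280900 ≡ 552
407^256 ≡ 552^2 = 304704 ≡ 565
284 = 256 + 16 + 8 + 4, so 407^284 ≡ 565·38·279·226 ≡ 395 (mod 643)
Right side y^r · r^s mod p:
238^2 = 56644 ≡ 60
238^4 ≡ 60^2 = 3600 ≡ 385
238^8 ≡ 385^2 = 148225 ≡ 335
238^16 ≡ 335^2 = 112225 ≡ 343
238^32 ≡ 343^2 = 117649 ≡ 623
238^64 ≡ 623^2 = 388129 ≡ 400
238^128 ≡ 400^2 = 160000 ≡ 536
228 = 128 + 64 + 32 + 4, so 238^228 ≡ 536·400·623·385 ≡ 638 (mod 643)
228^2 = 51984 ≡ 544
228^4 ≡ 544^2 = 295936 ≡ 156
228^8 ≡ 156^2 = 24336 ≡ 545
228^16 ≡ 545^2 = 297025 ≡ 602
228^32 ≡ 602^2 = 362404 ≡ 395
228^64 ≡ 395^2 = 156025 ≡ 419
228^128 ≡ 419^2 = 175561 ≡ 22
228^256 ≡ 22^2 = 484
458 = 256 + 128 + 64 + 8 + 2, so 228^458 ≡ 484·22·419·545·544 ≡ 327 (mod 643)
638·327 = 208626 ≡ 294 (mod 643)
395 ≠ 294, so verification fails.

invalid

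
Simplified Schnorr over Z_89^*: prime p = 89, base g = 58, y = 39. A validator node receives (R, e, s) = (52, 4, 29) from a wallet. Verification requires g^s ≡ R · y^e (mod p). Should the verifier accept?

accept

g^s mod p:
58^2 = 3364 ≡ 71
58^4 ≡ 71^2 = 5041 ≡ 57
58^8 ≡ 57^2 = 3249 ≡ 45
58^16 ≡ 45^2 = 2025 ≡ 67
29 = 16 + 8 + 4 + 1, so 58^29 ≡ 67·45·57·58 ≡ 35 (mod 89)
R · y^e mod p:
39^2 = 1521 ≡ 8
39^4 ≡ 8^2 = 64
52·64 = 3328 ≡ 35 (mod 89)
35 ≡ 35 (mod 89); signature holds.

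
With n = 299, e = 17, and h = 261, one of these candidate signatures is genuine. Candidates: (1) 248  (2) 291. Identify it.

Candidate 1: Squares mod 299: 248^1≡248, 248^2≡209, 248^4≡27, 248^8≡131, 248^16≡118; 17 = 16 + 1, so 248^17 ≡ 118·248 ≡ 261 (mod 299)
  → matches h = 261
Candidate 2: Squares mod 299: 291^1≡291, 291^2≡64, 291^4≡209, 291^8≡27, 291^16≡131; 17 = 16 + 1, so 291^17 ≡ 131·291 ≡ 148 (mod 299)

1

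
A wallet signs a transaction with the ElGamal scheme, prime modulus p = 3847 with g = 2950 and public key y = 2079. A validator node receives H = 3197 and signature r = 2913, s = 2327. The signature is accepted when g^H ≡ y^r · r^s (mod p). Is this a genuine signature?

forged

Left side g^H mod p:
2950^2 = 8702500 ≡ 586
2950^4 ≡ 586^2 = 343396 ≡ 1013
2950^8 ≡ 1013^2 = 1026169 ≡ 2867
2950^16 ≡ 2867^2 = 8219689 ≡ 2497
2950^32 ≡ 2497^2 = 6235009 ≡ 2869
2950^64 ≡ 2869^2 = 8231161 ≡ 2428
2950^128 ≡ 2428^2 = 5895184 ≡ 1580
2950^256 ≡ 1580^2 = 2496400 ≡ 3544
2950^512 ≡ 3544^2 = 12559936 ≡ 3328
2950^1024 ≡ 3328^2 = 11075584 ≡ 71
2950^2048 ≡ 71^2 = 5041 ≡ 1194
3197 = 2048 + 1024 + 64 + 32 + 16 + 8 + 4 + 1, so 2950^3197 ≡ 1194·71·2428·2869·2497·2867·1013·2950 ≡ 2108 (mod 3847)
Right side y^r · r^s mod p:
2079^2 = 4322241 ≡ 2060
2079^4 ≡ 2060^2 = 4243600 ≡ 359
2079^8 ≡ 359^2 = 128881 ≡ 1930
2079^16 ≡ 1930^2 = 3724900 ≡ 1004
2079^32 ≡ 1004^2 = 1008016 ≡ 102
2079^64 ≡ 102^2 = 10404 ≡ 2710
2079^128 ≡ 2710^2 = 7344100 ≡ 177
2079^256 ≡ 177^2 = 31329 ≡ 553
2079^512 ≡ 553^2 = 305809 ≡ 1896
2079^1024 ≡ 1896^2 = 3594816 ≡ 1718
2079^2048 ≡ 1718^2 = 2951524 ≡ 875
2913 = 2048 + 512 + 256 + 64 + 32 + 1, so 2079^2913 ≡ 875·1896·553·2710·102·2079 ≡ 482 (mod 3847)
2913^2 = 8485569 ≡ 2934
2913^4 ≡ 2934^2 = 8608356 ≡ 2617
2913^8 ≡ 2617^2 = 6848689 ≡ 1029
2913^16 ≡ 1029^2 = 1058841 ≡ 916
2913^32 ≡ 916^2 = 839056 ≡ 410
2913^64 ≡ 410^2 = 168100 ≡ 2679
2913^128 ≡ 2679^2 = 7177041 ≡ 2386
2913^256 ≡ 2386^2 = 5692996 ≡ 3283
2913^512 ≡ 3283^2 = 10778089 ≡ 2642
2913^1024 ≡ 2642^2 = 6980164 ≡ 1706
2913^2048 ≡ 1706^2 = 2910436 ≡ 2104
2327 = 2048 + 256 + 16 + 4 + 2 + 1, so 2913^2327 ≡ 2104·3283·916·2617·2934·2913 ≡ 3026 (mod 3847)
482·3026 = 1458532 ≡ 519 (mod 3847)
2108 ≠ 519, so verification fails.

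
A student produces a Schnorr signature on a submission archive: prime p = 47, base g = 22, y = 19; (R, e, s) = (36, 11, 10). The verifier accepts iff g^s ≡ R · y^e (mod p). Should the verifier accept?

reject

g^s mod p:
Squares mod 47: 22^1≡22, 22^2≡14, 22^4≡8, 22^8≡17
10 = 8 + 2, so 22^10 ≡ 17·14 ≡ 3 (mod 47)
R · y^e mod p:
Squares mod 47: 19^1≡19, 19^2≡32, 19^4≡37, 19^8≡6
11 = 8 + 2 + 1, so 19^11 ≡ 6·32·19 ≡ 29 (mod 47)
36·29 = 1044 ≡ 10 (mod 47)
3 ≠ 10; the check fails.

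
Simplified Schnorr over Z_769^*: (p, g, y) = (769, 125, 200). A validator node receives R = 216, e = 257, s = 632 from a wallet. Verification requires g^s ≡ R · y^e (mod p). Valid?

g^s mod p:
125^2 = 15625 ≡ 245
125^4 ≡ 245^2 = 60025 ≡ 43
125^8 ≡ 43^2 = 1849 ≡ 311
125^16 ≡ 311^2 = 96721 ≡ 596
125^32 ≡ 596^2 = 355216 ≡ 707
125^64 ≡ 707^2 = 499849 ≡ 768
125^128 ≡ 768^2 = 589824 ≡ 1
125^256 ≡ 1^2 = 1
125^512 ≡ 1^2 = 1
632 = 512 + 64 + 32 + 16 + 8, so 125^632 ≡ 1·768·707·596·311 ≡ 136 (mod 769)
R · y^e mod p:
200^2 = 40000 ≡ 12
200^4 ≡ 12^2 = 144
200^8 ≡ 144^2 = 20736 ≡ 742
200^16 ≡ 742^2 = 550564 ≡ 729
200^32 ≡ 729^2 = 531441 ≡ 62
200^64 ≡ 62^2 = 3844 ≡ 768
200^128 ≡ 768^2 = 589824 ≡ 1
200^256 ≡ 1^2 = 1
257 = 256 + 1, so 200^257 ≡ 1·200 ≡ 200 (mod 769)
216·200 = 43200 ≡ 136 (mod 769)
136 ≡ 136 (mod 769); signature holds.

yes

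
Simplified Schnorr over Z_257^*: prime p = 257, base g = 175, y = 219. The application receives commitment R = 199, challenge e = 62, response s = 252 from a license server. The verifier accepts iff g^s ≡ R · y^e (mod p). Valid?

yes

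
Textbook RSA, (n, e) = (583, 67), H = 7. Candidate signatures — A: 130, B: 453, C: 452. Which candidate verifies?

Candidate A: Squares mod 583: 130^1≡130, 130^2≡576, 130^4≡49, 130^8≡69, 130^16≡97, 130^32≡81, 130^64≡148; 67 = 64 + 2 + 1, so 130^67 ≡ 148·576·130 ≡ 576 (mod 583)
Candidate B: Squares mod 583: 453^1≡453, 453^2≡576, 453^4≡49, 453^8≡69, 453^16≡97, 453^32≡81, 453^64≡148; 67 = 64 + 2 + 1, so 453^67 ≡ 148·576·453 ≡ 7 (mod 583)
  → matches H = 7
Candidate C: Squares mod 583: 452^1≡452, 452^2≡254, 452^4≡386, 452^8≡331, 452^16≡540, 452^32≡100, 452^64≡89; 67 = 64 + 2 + 1, so 452^67 ≡ 89·254·452 ≡ 254 (mod 583)

B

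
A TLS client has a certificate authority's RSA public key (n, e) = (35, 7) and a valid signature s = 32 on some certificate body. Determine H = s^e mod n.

s^2 ≡ 32^2 = 1024 ≡ 9
s^4 ≡ 9^2 = 81 ≡ 11
7 = 4 + 2 + 1, so s^7 ≡ 11·9·32 ≡ 18 (mod 35)

18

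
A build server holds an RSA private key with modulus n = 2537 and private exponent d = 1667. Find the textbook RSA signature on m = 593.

665

m^2 ≡ 593^2 = 351649 ≡ 1543
m^4 ≡ 1543^2 = 2380849 ≡ 1143
m^8 ≡ 1143^2 = 1306449 ≡ 2431
m^16 ≡ 2431^2 = 5909761 ≡ 1088
m^32 ≡ 1088^2 = 1183744 ≡ 1502
m^64 ≡ 1502^2 = 2256004 ≡ 611
m^128 ≡ 611^2 = 373321 ≡ 382
m^256 ≡ 382^2 = 145924 ≡ 1315
m^512 ≡ 1315^2 = 1729225 ≡ 1528
m^1024 ≡ 1528^2 = 2334784 ≡ 744
1667 = 1024 + 512 + 128 + 2 + 1, so m^1667 ≡ 744·1528·382·1543·593 ≡ 665 (mod 2537)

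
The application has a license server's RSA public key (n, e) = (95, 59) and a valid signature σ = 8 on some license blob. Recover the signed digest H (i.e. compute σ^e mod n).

σ^2 ≡ 8^2 = 64
σ^4 ≡ 64^2 = 4096 ≡ 11
σ^8 ≡ 11^2 = 121 ≡ 26
σ^16 ≡ 26^2 = 676 ≡ 11
σ^32 ≡ 11^2 = 121 ≡ 26
59 = 32 + 16 + 8 + 2 + 1, so σ^59 ≡ 26·11·26·64·8 ≡ 12 (mod 95)

12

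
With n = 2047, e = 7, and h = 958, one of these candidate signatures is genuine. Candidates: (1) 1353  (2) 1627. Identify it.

Candidate 1: 1353^2 = 1830609 ≡ 591; 1353^4 ≡ 591^2 = 349281 ≡ 1291; 7 = 4 + 2 + 1, so 1353^7 ≡ 1291·591·1353 ≡ 958 (mod 2047)
  → matches h = 958
Candidate 2: 1627^2 = 2647129 ≡ 358; 1627^4 ≡ 358^2 = 128164 ≡ 1250; 7 = 4 + 2 + 1, so 1627^7 ≡ 1250·358·1627 ≡ 1446 (mod 2047)

1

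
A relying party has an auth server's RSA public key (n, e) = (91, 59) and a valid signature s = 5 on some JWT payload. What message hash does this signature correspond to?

73

s^2 ≡ 5^2 = 25
s^4 ≡ 25^2 = 625 ≡ 79
s^8 ≡ 79^2 = 6241 ≡ 53
s^16 ≡ 53^2 = 2809 ≡ 79
s^32 ≡ 79^2 = 6241 ≡ 53
59 = 32 + 16 + 8 + 2 + 1, so s^59 ≡ 53·79·53·25·5 ≡ 73 (mod 91)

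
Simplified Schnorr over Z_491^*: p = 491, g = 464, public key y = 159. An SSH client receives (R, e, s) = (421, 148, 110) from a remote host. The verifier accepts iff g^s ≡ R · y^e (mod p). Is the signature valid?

g^s mod p:
464^110 mod 491 = 459
R · y^e mod p:
159^148 mod 491 = 332
421·332 = 139772 ≡ 328 (mod 491)
459 ≠ 328; the check fails.

invalid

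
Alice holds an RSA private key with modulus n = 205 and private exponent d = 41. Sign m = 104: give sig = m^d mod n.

104

m^41 mod 205 = 104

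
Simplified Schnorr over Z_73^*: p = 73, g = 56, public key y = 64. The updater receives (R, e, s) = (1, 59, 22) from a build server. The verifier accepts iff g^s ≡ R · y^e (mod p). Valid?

no

g^s mod p:
56^2 = 3136 ≡ 70
56^4 ≡ 70^2 = 4900 ≡ 9
56^8 ≡ 9^2 = 81 ≡ 8
56^16 ≡ 8^2 = 64
22 = 16 + 4 + 2, so 56^22 ≡ 64·9·70 ≡ 24 (mod 73)
R · y^e mod p:
64^2 = 4096 ≡ 8
64^4 ≡ 8^2 = 64
64^8 ≡ 64^2 = 4096 ≡ 8
64^16 ≡ 8^2 = 64
64^32 ≡ 64^2 = 4096 ≡ 8
59 = 32 + 16 + 8 + 2 + 1, so 64^59 ≡ 8·64·8·8·64 ≡ 8 (mod 73)
1·8 = 8 ≡ 8 (mod 73)
24 ≠ 8; the check fails.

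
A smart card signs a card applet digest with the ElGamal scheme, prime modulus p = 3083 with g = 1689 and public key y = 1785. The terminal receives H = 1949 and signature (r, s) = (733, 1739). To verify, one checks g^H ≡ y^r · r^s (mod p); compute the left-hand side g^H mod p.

1689^2 = 2852721 ≡ 946
1689^4 ≡ 946^2 = 894916 ≡ 846
1689^8 ≡ 846^2 = 715716 ≡ 460
1689^16 ≡ 460^2 = 211600 ≡ 1956
1689^32 ≡ 1956^2 = 3825936 ≡ 3016
1689^64 ≡ 3016^2 = 9096256 ≡ 1406
1689^128 ≡ 1406^2 = 1976836 ≡ 633
1689^256 ≡ 633^2 = 400689 ≡ 2982
1689^512 ≡ 2982^2 = 8892324 ≡ 952
1689^1024 ≡ 952^2 = 906304 ≡ 2985
1949 = 1024 + 512 + 256 + 128 + 16 + 8 + 4 + 1, so 1689^1949 ≡ 2985·952·2982·633·1956·460·846·1689 ≡ 185 (mod 3083)

185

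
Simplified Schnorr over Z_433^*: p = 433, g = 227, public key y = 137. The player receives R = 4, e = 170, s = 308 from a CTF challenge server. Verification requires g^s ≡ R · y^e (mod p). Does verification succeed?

g^s mod p:
227^2 = 51529 ≡ 2
227^4 ≡ 2^2 = 4
227^8 ≡ 4^2 = 16
227^16 ≡ 16^2 = 256
227^32 ≡ 256^2 = 65536 ≡ 153
227^64 ≡ 153^2 = 23409 ≡ 27
227^128 ≡ 27^2 = 729 ≡ 296
227^256 ≡ 296^2 = 87616 ≡ 150
308 = 256 + 32 + 16 + 4, so 227^308 ≡ 150·153·256·4 ≡ 158 (mod 433)
R · y^e mod p:
137^2 = 18769 ≡ 150
137^4 ≡ 150^2 = 22500 ≡ 417
137^8 ≡ 417^2 = 173889 ≡ 256
137^16 ≡ 256^2 = 65536 ≡ 153
137^32 ≡ 153^2 = 23409 ≡ 27
137^64 ≡ 27^2 = 729 ≡ 296
137^128 ≡ 296^2 = 87616 ≡ 150
170 = 128 + 32 + 8 + 2, so 137^170 ≡ 150·27·256·150 ≡ 256 (mod 433)
4·256 = 1024 ≡ 158 (mod 433)
158 ≡ 158 (mod 433); signature holds.

passes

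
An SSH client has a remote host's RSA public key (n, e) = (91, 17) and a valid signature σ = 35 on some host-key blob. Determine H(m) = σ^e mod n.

σ^2 ≡ 35^2 = 1225 ≡ 42
σ^4 ≡ 42^2 = 1764 ≡ 35
σ^8 ≡ 35^2 = 1225 ≡ 42
σ^16 ≡ 42^2 = 1764 ≡ 35
17 = 16 + 1, so σ^17 ≡ 35·35 ≡ 42 (mod 91)

42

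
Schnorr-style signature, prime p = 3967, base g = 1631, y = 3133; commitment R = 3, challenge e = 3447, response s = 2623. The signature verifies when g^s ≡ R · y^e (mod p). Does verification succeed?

fails

g^s mod p:
1631^2 = 2660161 ≡ 2271
1631^4 ≡ 2271^2 = 5157441 ≡ 341
1631^8 ≡ 341^2 = 116281 ≡ 1238
1631^16 ≡ 1238^2 = 1532644 ≡ 1382
1631^32 ≡ 1382^2 = 1909924 ≡ 1797
1631^64 ≡ 1797^2 = 3229209 ≡ 71
1631^128 ≡ 71^2 = 5041 ≡ 1074
1631^256 ≡ 1074^2 = 1153476 ≡ 3046
1631^512 ≡ 3046^2 = 9278116 ≡ 3270
1631^1024 ≡ 3270^2 = 10692900 ≡ 1835
1631^2048 ≡ 1835^2 = 3367225 ≡ 3209
2623 = 2048 + 512 + 32 + 16 + 8 + 4 + 2 + 1, so 1631^2623 ≡ 3209·3270·1797·1382·1238·341·2271·1631 ≡ 2782 (mod 3967)
R · y^e mod p:
3133^2 = 9815689 ≡ 1331
3133^4 ≡ 1331^2 = 1771561 ≡ 2279
3133^8 ≡ 2279^2 = 5193841 ≡ 1038
3133^16 ≡ 1038^2 = 1077444 ≡ 2387
3133^32 ≡ 2387^2 = 5697769 ≡ 1157
3133^64 ≡ 1157^2 = 1338649 ≡ 1770
3133^128 ≡ 1770^2 = 3132900 ≡ 2937
3133^256 ≡ 2937^2 = 8625969 ≡ 1711
3133^512 ≡ 1711^2 = 2927521 ≡ 3842
3133^1024 ≡ 3842^2 = 14760964 ≡ 3724
3133^2048 ≡ 3724^2 = 13868176 ≡ 3511
3447 = 2048 + 1024 + 256 + 64 + 32 + 16 + 4 + 2 + 1, so 3133^3447 ≡ 3511·3724·1711·1770·1157·2387·2279·1331·3133 ≡ 3464 (mod 3967)
3·3464 = 10392 ≡ 2458 (mod 3967)
2782 ≠ 2458; the check fails.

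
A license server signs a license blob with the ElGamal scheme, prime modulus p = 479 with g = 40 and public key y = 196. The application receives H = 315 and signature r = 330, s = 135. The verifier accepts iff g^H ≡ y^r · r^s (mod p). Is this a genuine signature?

genuine

Left side g^H mod p:
Squares mod 479: 40^1≡40, 40^2≡163, 40^4≡224, 40^8≡360, 40^16≡270, 40^32≡92, 40^64≡321, 40^128≡56, 40^256≡262
315 = 256 + 32 + 16 + 8 + 2 + 1, so 40^315 ≡ 262·92·270·360·163·40 ≡ 280 (mod 479)
Right side y^r · r^s mod p:
Squares mod 479: 196^1≡196, 196^2≡96, 196^4≡115, 196^8≡292, 196^16≡2, 196^32≡4, 196^64≡16, 196^128≡256, 196^256≡392
330 = 256 + 64 + 8 + 2, so 196^330 ≡ 392·16·292·96 ≡ 233 (mod 479)
Squares mod 479: 330^1≡330, 330^2≡167, 330^4≡107, 330^8≡432, 330^16≡293, 330^32≡108, 330^64≡168, 330^128≡442
135 = 128 + 4 + 2 + 1, so 330^135 ≡ 442·107·167·330 ≡ 178 (mod 479)
233·178 = 41474 ≡ 280 (mod 479)
280 ≡ 280 (mod 479), so the signature is genuine.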